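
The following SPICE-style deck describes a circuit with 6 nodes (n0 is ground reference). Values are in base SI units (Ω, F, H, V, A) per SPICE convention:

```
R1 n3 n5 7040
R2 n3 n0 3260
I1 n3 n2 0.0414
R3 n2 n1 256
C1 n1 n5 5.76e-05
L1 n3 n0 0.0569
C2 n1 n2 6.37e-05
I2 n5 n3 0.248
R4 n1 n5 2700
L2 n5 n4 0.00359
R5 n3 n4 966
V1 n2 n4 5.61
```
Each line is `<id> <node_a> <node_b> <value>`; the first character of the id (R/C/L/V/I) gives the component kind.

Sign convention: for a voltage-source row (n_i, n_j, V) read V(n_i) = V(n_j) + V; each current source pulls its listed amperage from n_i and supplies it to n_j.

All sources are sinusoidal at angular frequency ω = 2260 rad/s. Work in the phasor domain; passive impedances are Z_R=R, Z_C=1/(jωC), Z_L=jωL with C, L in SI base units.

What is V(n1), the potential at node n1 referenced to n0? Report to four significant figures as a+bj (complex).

-175.0-1.430j V

MNA unknowns: 5 node voltages V₁..V_5 plus 1 source current (V1)
R1: Y=0.0001420+0.000j on G[3,5]
R2: Y=0.0003067+0.000j on G[3,0]
I1: z[3]−=0.0414, z[2]+=0.0414
R3: Y=0.003906+0.000j on G[2,1]
C1: Y=0.000+0.1302j on G[1,5]
L1: Y=0.000-0.007776j on G[3,0]
C2: Y=0.000+0.1440j on G[1,2]
I2: z[5]−=0.248, z[3]+=0.248
R4: Y=0.0003704+0.000j on G[1,5]
L2: Y=0.000-0.1233j on G[5,4]
R5: Y=0.001035+0.000j on G[3,4]
V1: row V2−V4=5.61, i_V1 at 2,4
solve → V1=-175.0-1.430j, V2=-169.0+0.4611j, V3=0.000+0.000j, V4=-174.6+0.4611j, V5=-181.7-3.360j
aux → i_V1=0.2902-0.8704j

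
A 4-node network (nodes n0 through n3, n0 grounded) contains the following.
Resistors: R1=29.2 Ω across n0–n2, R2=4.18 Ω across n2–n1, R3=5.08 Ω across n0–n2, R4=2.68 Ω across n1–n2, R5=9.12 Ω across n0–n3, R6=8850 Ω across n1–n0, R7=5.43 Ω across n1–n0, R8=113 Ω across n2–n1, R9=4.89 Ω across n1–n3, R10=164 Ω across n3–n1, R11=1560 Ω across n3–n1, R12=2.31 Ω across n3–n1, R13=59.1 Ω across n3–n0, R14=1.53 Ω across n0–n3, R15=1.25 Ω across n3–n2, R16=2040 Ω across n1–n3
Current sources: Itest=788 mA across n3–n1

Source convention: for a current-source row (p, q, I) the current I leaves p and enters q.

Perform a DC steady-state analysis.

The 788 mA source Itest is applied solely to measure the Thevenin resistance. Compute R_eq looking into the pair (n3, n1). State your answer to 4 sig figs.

R_eq = 0.8670 Ω

Element admittances at DC:
  Y(R1) = 0.03425 S between n0,n2
  Y(R2) = 0.2392 S between n2,n1
  Y(R3) = 0.1969 S between n0,n2
  Y(R4) = 0.3731 S between n1,n2
  Y(R5) = 0.1096 S between n0,n3
  Y(R6) = 0.0001130 S between n1,n0
  Y(R7) = 0.1842 S between n1,n0
  Y(R8) = 0.008850 S between n2,n1
  Y(R9) = 0.2045 S between n1,n3
  Y(R10) = 0.006098 S between n3,n1
  Y(R11) = 0.0006410 S between n3,n1
  Y(R12) = 0.4329 S between n3,n1
  Y(R13) = 0.01692 S between n3,n0
  Y(R14) = 0.6536 S between n0,n3
  Y(R15) = 0.8000 S between n3,n2
  Y(R16) = 0.0004902 S between n1,n3
  Itest: injects 0.788 A into n1 (from n3)
Assemble and solve the 3×3 MNA system:
  V(n1)=0.5240  V(n2)=0.1199  V(n3)=-0.1593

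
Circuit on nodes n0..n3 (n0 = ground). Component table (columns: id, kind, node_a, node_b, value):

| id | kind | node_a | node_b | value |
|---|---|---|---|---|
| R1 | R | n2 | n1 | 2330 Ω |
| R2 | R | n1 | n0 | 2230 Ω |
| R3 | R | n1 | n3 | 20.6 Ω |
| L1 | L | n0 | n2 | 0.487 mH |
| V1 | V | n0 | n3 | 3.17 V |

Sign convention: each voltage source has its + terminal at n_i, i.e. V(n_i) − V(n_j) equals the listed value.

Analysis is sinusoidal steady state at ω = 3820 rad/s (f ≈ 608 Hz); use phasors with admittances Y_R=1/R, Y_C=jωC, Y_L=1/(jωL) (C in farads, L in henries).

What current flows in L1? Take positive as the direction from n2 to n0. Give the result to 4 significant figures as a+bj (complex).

Element admittances at ω=3820 rad/s:
  Y(R1) = 0.0004292+0.000j S between n2,n1
  Y(R2) = 0.0004484+0.000j S between n1,n0
  Y(R3) = 0.04854+0.000j S between n1,n3
  Y(L1) = 0.000-0.5375j S between n0,n2
  V1: constraint V(n0)−V(n3) = 3.17
Assemble and solve the 4×4 MNA system:
  V(n1)=-3.114-2.159e-05j  V(n2)=-1.968e-06-0.002486j  V(n3)=-3.170+0.000j
  i(V1)=-0.002733+1.048e-06j

-0.001336+1.058e-06j A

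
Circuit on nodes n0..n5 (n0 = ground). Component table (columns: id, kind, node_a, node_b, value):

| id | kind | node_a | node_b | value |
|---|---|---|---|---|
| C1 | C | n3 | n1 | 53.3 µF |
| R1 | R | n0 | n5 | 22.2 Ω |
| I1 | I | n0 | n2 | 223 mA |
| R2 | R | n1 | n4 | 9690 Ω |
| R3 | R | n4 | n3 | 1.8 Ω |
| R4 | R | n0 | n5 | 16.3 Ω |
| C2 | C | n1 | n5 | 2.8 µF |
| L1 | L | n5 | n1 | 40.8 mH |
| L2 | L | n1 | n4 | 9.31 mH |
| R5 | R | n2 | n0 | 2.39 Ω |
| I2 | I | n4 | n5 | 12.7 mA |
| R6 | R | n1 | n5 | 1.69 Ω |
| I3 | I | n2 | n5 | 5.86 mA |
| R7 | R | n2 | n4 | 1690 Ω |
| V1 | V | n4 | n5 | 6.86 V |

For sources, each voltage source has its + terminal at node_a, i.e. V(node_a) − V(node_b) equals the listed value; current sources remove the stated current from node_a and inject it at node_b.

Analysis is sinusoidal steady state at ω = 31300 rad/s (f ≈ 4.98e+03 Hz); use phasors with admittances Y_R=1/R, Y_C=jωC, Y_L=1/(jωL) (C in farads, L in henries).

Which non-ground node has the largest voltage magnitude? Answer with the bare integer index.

Apply KCL at each of the 5 non-ground nodes and solve the resulting linear system.
Node n1: branches {C1, R2, C2, L1, L2, R6} → V_1 = 3.229+0.2901j
Node n2: branches {I1, R5, I3, R7} → V_2 = 0.5279+0.000j
Node n3: branches {C1, R3} → V_3 = 3.506-0.8333j
Node n4: branches {R2, R3, L2, I2, R7, V1} → V_4 = 6.880+0.000j
Node n5: branches {R1, R4, C2, L1, I2, R6, I3, V1} → V_5 = 0.01975+0.000j
Source currents: i(V1)=-1.890-0.4504j

4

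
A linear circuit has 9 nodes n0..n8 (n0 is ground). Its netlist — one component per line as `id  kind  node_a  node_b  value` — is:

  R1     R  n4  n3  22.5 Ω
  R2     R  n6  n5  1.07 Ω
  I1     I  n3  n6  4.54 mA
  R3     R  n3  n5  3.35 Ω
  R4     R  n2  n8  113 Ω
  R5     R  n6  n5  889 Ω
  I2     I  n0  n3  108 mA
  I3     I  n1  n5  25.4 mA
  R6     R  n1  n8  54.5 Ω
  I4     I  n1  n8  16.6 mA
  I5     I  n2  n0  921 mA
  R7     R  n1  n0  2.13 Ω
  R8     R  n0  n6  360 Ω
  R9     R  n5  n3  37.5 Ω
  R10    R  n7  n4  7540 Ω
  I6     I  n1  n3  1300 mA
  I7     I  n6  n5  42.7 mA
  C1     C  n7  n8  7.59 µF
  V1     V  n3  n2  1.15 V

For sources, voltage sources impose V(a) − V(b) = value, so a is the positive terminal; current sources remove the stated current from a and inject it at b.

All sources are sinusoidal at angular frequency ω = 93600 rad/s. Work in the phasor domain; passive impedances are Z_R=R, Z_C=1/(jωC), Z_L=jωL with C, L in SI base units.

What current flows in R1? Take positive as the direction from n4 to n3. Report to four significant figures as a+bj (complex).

-0.005333-9.810e-07j A

Element admittances at ω=93600 rad/s:
  Y(R1) = 0.04444+0.000j S between n4,n3
  Y(R2) = 0.9346+0.000j S between n6,n5
  I1: injects 0.00454 A into n6 (from n3)
  Y(R3) = 0.2985+0.000j S between n3,n5
  Y(R4) = 0.008850+0.000j S between n2,n8
  Y(R5) = 0.001125+0.000j S between n6,n5
  I2: injects 0.108 A into n3 (from n0)
  I3: injects 0.0254 A into n5 (from n1)
  Y(R6) = 0.01835+0.000j S between n1,n8
  I4: injects 0.0166 A into n8 (from n1)
  I5: injects 0.921 A into n0 (from n2)
  Y(R7) = 0.4695+0.000j S between n1,n0
  Y(R8) = 0.002778+0.000j S between n0,n6
  Y(R9) = 0.02667+0.000j S between n5,n3
  Y(R10) = 0.0001326+0.000j S between n7,n4
  I6: injects 1.3 A into n3 (from n1)
  I7: injects 0.0427 A into n5 (from n6)
  Y(C1) = 0.000+0.7104j S between n7,n8
  V1: constraint V(n3)−V(n2) = 1.15
Assemble and solve the 9×9 MNA system:
  V(n1)=-2.073+4.424e-07j  V(n2)=57.19-7.562e-05j  V(n3)=58.34-7.562e-05j  V(n4)=58.22-9.770e-05j  V(n5)=57.94-7.499e-05j  V(n6)=57.73-7.476e-05j  V(n7)=18.02-0.007494j  V(n8)=18.02+1.176e-05j
  i(V1)=1.268-7.733e-07j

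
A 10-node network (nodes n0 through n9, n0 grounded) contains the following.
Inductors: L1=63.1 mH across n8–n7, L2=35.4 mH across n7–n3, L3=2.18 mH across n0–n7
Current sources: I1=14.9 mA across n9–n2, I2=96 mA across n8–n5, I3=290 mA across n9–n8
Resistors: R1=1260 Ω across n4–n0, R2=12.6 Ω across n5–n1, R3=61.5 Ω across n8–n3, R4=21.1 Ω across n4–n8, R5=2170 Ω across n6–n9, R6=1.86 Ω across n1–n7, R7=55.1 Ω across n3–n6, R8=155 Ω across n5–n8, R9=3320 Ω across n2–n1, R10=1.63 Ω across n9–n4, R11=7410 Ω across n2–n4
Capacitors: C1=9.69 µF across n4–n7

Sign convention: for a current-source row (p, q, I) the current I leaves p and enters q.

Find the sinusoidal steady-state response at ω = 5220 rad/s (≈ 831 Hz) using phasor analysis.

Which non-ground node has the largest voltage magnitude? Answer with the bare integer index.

Element admittances at ω=5220 rad/s:
  Y(L1) = 0.000-0.003036j S between n8,n7
  I1: injects 0.0149 A into n2 (from n9)
  Y(R1) = 0.0007937+0.000j S between n4,n0
  Y(L2) = 0.000-0.005412j S between n7,n3
  Y(R2) = 0.07937+0.000j S between n5,n1
  Y(R3) = 0.01626+0.000j S between n8,n3
  Y(R4) = 0.04739+0.000j S between n4,n8
  Y(C1) = 0.000+0.05058j S between n4,n7
  Y(R5) = 0.0004608+0.000j S between n6,n9
  Y(R6) = 0.5376+0.000j S between n1,n7
  Y(R7) = 0.01815+0.000j S between n3,n6
  Y(R8) = 0.006452+0.000j S between n5,n8
  Y(R9) = 0.0003012+0.000j S between n2,n1
  I2: injects 0.096 A into n5 (from n8)
  Y(L3) = 0.000-0.08788j S between n0,n7
  Y(R10) = 0.6135+0.000j S between n9,n4
  Y(R11) = 0.0001350+0.000j S between n2,n4
  I3: injects 0.29 A into n8 (from n9)
Assemble and solve the 9×9 MNA system:
  V(n1)=0.2440+0.03240j  V(n2)=34.34+0.9126j  V(n3)=2.021+3.585j  V(n4)=0.04151+2.877j  V(n5)=1.591+0.2511j  V(n6)=1.960+3.568j  V(n7)=0.02599-0.0003749j  V(n8)=3.283+2.941j  V(n9)=-0.4537+2.878j

2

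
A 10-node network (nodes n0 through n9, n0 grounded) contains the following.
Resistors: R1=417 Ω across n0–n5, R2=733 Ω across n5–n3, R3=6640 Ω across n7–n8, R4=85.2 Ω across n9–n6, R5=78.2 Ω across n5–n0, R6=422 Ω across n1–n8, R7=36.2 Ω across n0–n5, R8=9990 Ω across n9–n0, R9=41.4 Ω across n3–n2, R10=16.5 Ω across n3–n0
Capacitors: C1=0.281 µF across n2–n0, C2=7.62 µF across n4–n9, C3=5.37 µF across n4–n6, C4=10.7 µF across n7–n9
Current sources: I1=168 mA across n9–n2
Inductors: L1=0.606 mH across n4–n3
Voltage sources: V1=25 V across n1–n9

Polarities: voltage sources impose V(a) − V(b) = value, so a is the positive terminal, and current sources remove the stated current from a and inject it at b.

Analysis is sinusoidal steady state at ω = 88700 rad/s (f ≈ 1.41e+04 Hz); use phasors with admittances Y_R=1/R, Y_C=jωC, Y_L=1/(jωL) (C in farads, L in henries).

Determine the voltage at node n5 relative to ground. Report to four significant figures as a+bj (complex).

-0.04044-0.02789j V

Element admittances at ω=88700 rad/s:
  Y(R1) = 0.002398+0.000j S between n0,n5
  Y(C1) = 0.000+0.02492j S between n2,n0
  Y(R2) = 0.001364+0.000j S between n5,n3
  Y(R3) = 0.0001506+0.000j S between n7,n8
  I1: injects 0.168 A into n2 (from n9)
  Y(R4) = 0.01174+0.000j S between n9,n6
  Y(C2) = 0.000+0.6759j S between n4,n9
  Y(R5) = 0.01279+0.000j S between n5,n0
  Y(R6) = 0.002370+0.000j S between n1,n8
  Y(L1) = 0.000-0.01860j S between n4,n3
  Y(R7) = 0.02762+0.000j S between n0,n5
  Y(R8) = 0.0001001+0.000j S between n9,n0
  Y(C3) = 0.000+0.4763j S between n4,n6
  Y(C4) = 0.000+0.9491j S between n7,n9
  Y(R9) = 0.02415+0.000j S between n3,n2
  Y(R10) = 0.06061+0.000j S between n3,n0
  V1: constraint V(n1)−V(n9) = 25
Assemble and solve the 10×10 MNA system:
  V(n1)=23.64-9.678j  V(n2)=2.283-3.259j  V(n3)=-1.309-0.9032j  V(n4)=-1.362-9.926j  V(n5)=-0.04044-0.02789j  V(n6)=-1.355-9.926j  V(n7)=-1.364-9.682j  V(n8)=22.14-9.678j  V(n9)=-1.364-9.678j
  i(V1)=-0.003540-5.282e-07j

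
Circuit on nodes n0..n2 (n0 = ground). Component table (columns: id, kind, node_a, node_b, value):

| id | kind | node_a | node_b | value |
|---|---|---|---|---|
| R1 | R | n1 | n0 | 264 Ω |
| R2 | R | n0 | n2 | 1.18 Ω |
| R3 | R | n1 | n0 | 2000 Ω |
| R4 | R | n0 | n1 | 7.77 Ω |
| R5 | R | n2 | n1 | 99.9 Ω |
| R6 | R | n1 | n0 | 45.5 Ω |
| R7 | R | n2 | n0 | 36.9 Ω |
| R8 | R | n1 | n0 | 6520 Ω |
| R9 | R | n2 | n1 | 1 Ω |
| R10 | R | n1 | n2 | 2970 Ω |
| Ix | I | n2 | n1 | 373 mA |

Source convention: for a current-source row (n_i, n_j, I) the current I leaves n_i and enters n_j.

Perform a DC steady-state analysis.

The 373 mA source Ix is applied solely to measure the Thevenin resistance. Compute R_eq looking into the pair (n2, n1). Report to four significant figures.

R_eq = 0.8756 Ω

MNA unknowns: 2 node voltages V₁..V_2
R1: Y=0.003788 on G[1,0]
R2: Y=0.8475 on G[0,2]
R3: Y=0.0005000 on G[1,0]
R4: Y=0.1287 on G[0,1]
R5: Y=0.01001 on G[2,1]
R6: Y=0.02198 on G[1,0]
R7: Y=0.02710 on G[2,0]
R8: Y=0.0001534 on G[1,0]
R9: Y=1.000 on G[2,1]
R10: Y=0.0003367 on G[1,2]
Ix: z[2]−=0.373, z[1]+=0.373
solve → V1=0.2774, V2=-0.04920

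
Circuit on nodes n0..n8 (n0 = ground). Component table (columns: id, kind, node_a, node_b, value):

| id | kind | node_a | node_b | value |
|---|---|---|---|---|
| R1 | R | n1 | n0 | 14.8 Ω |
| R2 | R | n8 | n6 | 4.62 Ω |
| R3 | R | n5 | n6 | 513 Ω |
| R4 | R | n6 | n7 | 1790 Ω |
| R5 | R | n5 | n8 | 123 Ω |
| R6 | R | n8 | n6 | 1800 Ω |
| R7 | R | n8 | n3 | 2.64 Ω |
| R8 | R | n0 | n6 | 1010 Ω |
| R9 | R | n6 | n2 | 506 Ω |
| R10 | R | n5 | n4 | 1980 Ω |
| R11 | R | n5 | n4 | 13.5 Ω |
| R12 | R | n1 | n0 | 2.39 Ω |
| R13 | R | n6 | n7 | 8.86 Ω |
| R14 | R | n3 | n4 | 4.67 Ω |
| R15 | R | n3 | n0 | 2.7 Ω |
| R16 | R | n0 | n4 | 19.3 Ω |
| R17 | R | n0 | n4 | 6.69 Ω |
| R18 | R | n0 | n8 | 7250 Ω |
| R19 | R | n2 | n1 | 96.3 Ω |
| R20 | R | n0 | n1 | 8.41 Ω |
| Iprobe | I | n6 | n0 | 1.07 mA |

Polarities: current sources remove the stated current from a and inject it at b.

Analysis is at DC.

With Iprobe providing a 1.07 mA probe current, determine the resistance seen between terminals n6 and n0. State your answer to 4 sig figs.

Element admittances at DC:
  Y(R1) = 0.06757 S between n1,n0
  Y(R2) = 0.2165 S between n8,n6
  Y(R3) = 0.001949 S between n5,n6
  Y(R4) = 0.0005587 S between n6,n7
  Y(R5) = 0.008130 S between n5,n8
  Y(R6) = 0.0005556 S between n8,n6
  Y(R7) = 0.3788 S between n8,n3
  Y(R8) = 0.0009901 S between n0,n6
  Y(R9) = 0.001976 S between n6,n2
  Y(R10) = 0.0005051 S between n5,n4
  Y(R11) = 0.07407 S between n5,n4
  Y(R12) = 0.4184 S between n1,n0
  Y(R13) = 0.1129 S between n6,n7
  Y(R14) = 0.2141 S between n3,n4
  Y(R15) = 0.3704 S between n3,n0
  Y(R16) = 0.05181 S between n0,n4
  Y(R17) = 0.1495 S between n0,n4
  Y(R18) = 0.0001379 S between n0,n8
  Y(R19) = 0.01038 S between n2,n1
  Y(R20) = 0.1189 S between n0,n1
  Iprobe: injects 0.00107 A into n0 (from n6)
Assemble and solve the 8×8 MNA system:
  V(n1)=-2.616e-05  V(n2)=-0.001550  V(n3)=-0.002161  V(n4)=-0.001211  V(n5)=-0.001748  V(n6)=-0.009556  V(n7)=-0.009556  V(n8)=-0.004811

R_eq = 8.930 Ω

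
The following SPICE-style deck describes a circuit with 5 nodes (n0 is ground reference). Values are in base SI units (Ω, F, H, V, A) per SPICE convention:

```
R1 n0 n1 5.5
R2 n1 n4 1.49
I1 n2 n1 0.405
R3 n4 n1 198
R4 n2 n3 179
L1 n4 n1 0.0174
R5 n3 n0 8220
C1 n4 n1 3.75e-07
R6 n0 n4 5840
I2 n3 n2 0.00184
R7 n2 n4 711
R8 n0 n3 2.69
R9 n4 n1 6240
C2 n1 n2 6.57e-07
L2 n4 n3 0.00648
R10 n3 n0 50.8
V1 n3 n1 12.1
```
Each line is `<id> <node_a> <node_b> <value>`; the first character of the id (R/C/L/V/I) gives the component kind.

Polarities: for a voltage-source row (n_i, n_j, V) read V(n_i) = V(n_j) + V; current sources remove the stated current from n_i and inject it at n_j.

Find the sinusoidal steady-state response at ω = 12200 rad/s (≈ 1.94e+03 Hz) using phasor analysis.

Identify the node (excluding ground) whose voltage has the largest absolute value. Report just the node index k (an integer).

MNA unknowns: 4 node voltages V₁..V_4 plus 1 source current (V1)
R1: Y=0.1818+0.000j on G[0,1]
R2: Y=0.6711+0.000j on G[1,4]
I1: z[2]−=0.405, z[1]+=0.405
R3: Y=0.005051+0.000j on G[4,1]
R4: Y=0.005587+0.000j on G[2,3]
L1: Y=0.000-0.004711j on G[4,1]
R5: Y=0.0001217+0.000j on G[3,0]
C1: Y=0.000+0.004575j on G[4,1]
R6: Y=0.0001712+0.000j on G[0,4]
I2: z[3]−=0.00184, z[2]+=0.00184
R7: Y=0.001406+0.000j on G[2,4]
R8: Y=0.3717+0.000j on G[0,3]
R9: Y=0.0001603+0.000j on G[4,1]
C2: Y=0.000+0.008015j on G[1,2]
L2: Y=0.000-0.01265j on G[4,3]
R10: Y=0.01969+0.000j on G[3,0]
V1: row V3−V1=12.1, i_V1 at 3,1
solve → V1=-8.261+5.290e-05j, V2=-29.02+23.76j, V3=3.839+5.290e-05j, V4=-8.298-0.1771j
aux → i_V1=-1.691+0.2862j

2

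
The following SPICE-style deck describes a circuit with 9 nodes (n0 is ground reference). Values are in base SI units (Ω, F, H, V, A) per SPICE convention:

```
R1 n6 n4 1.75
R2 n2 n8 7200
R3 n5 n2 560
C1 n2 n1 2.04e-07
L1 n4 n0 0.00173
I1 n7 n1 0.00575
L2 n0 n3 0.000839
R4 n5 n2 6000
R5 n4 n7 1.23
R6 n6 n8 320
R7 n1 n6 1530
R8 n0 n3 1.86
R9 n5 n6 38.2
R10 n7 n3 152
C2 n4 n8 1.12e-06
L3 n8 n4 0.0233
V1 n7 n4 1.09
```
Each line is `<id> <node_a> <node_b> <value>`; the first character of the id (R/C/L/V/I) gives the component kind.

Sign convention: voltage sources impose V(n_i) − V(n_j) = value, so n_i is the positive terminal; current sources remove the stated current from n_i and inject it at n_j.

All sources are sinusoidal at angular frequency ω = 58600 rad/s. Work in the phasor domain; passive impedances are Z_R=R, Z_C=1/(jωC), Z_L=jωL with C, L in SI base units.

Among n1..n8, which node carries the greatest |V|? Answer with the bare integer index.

Apply KCL at each of the 8 non-ground nodes and solve the resulting linear system.
Node n1: branches {C1, I1, R7} → V_1 = 1.894-0.7707j
Node n2: branches {R2, R3, C1, R4} → V_2 = 1.879-0.4107j
Node n3: branches {L2, R8, R10} → V_3 = 0.009400-0.005700j
Node n4: branches {R1, L1, R5, C2, L3, V1} → V_4 = -0.3301-0.5006j
Node n5: branches {R3, R4, R9} → V_5 = -0.1679-0.4944j
Node n6: branches {R1, R6, R7, R9} → V_6 = -0.3206-0.5006j
Node n7: branches {I1, R5, R10, V1} → V_7 = 0.7599-0.5006j
Node n8: branches {R2, R6, C2, L3} → V_8 = -0.3296-0.5057j
Source currents: i(V1)=-0.8969+0.003256j

1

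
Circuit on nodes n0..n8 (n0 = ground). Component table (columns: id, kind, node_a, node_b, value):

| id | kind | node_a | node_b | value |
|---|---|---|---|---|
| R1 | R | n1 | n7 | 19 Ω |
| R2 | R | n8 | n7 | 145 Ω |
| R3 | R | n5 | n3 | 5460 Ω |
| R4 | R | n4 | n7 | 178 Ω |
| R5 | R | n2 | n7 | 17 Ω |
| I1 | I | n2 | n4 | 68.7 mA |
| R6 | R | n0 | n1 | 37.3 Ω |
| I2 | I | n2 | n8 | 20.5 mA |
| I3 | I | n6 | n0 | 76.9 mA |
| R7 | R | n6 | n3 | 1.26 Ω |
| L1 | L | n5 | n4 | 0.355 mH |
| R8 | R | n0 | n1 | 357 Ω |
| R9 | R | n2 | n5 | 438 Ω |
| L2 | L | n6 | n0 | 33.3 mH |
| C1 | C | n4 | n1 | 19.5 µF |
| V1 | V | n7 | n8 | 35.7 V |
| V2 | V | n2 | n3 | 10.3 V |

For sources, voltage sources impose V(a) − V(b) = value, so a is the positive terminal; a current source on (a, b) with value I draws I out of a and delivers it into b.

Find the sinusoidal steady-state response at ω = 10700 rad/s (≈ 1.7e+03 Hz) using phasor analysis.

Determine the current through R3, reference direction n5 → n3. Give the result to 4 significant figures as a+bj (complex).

0.002719+0.0002388j A

Element admittances at ω=10700 rad/s:
  Y(R1) = 0.05263+0.000j S between n1,n7
  Y(R2) = 0.006897+0.000j S between n8,n7
  Y(R3) = 0.0001832+0.000j S between n5,n3
  Y(R4) = 0.005618+0.000j S between n4,n7
  Y(R5) = 0.05882+0.000j S between n2,n7
  I1: injects 0.0687 A into n4 (from n2)
  Y(R6) = 0.02681+0.000j S between n0,n1
  I2: injects 0.0205 A into n8 (from n2)
  I3: injects 0.0769 A into n0 (from n6)
  Y(R7) = 0.7937+0.000j S between n6,n3
  Y(L1) = 0.000-0.2633j S between n5,n4
  Y(R8) = 0.002801+0.000j S between n0,n1
  Y(R9) = 0.002283+0.000j S between n2,n5
  Y(L2) = 0.000-0.002807j S between n6,n0
  Y(C1) = 0.000+0.2087j S between n4,n1
  V1: constraint V(n7)−V(n8) = 35.7
  V2: constraint V(n2)−V(n3) = 10.3
Assemble and solve the 10×10 MNA system:
  V(n1)=-2.288-1.634j  V(n2)=-6.854-3.198j  V(n3)=-17.15-3.198j  V(n4)=-2.319-1.844j  V(n5)=-2.307-1.894j  V(n6)=-17.24-3.259j  V(n7)=-4.409-2.430j  V(n8)=-40.11-2.430j
  i(V1)=-0.2667+0.000j  i(V2)=0.06504+0.04815j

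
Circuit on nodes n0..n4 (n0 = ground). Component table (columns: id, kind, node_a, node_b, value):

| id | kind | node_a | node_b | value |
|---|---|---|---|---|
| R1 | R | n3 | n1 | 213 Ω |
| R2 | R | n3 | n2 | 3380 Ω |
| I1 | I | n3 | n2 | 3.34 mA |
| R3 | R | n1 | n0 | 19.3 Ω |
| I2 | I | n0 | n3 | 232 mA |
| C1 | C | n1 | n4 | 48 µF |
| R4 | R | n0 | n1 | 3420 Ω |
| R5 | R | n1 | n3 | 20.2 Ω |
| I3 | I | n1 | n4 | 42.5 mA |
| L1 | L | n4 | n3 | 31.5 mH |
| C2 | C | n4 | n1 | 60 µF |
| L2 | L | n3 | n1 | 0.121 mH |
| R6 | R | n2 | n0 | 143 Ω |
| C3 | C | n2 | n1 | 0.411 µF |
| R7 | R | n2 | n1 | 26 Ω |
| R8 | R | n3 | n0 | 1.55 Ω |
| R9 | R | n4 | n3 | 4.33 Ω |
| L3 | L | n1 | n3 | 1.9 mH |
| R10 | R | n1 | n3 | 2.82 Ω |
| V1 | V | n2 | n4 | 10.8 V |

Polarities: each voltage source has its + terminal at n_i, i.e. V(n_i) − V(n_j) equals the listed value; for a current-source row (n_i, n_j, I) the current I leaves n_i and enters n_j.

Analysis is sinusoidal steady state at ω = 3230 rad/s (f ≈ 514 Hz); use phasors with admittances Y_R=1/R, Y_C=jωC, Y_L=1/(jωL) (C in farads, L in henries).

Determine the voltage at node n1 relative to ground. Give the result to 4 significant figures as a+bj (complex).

0.2972-0.001898j V

Element admittances at ω=3230 rad/s:
  Y(R1) = 0.004695+0.000j S between n3,n1
  Y(R2) = 0.0002959+0.000j S between n3,n2
  I1: injects 0.00334 A into n2 (from n3)
  Y(R3) = 0.05181+0.000j S between n1,n0
  I2: injects 0.232 A into n3 (from n0)
  Y(C1) = 0.000+0.1550j S between n1,n4
  Y(R4) = 0.0002924+0.000j S between n0,n1
  Y(R5) = 0.04950+0.000j S between n1,n3
  I3: injects 0.0425 A into n4 (from n1)
  Y(L1) = 0.000-0.009828j S between n4,n3
  Y(C2) = 0.000+0.1938j S between n4,n1
  Y(L2) = 0.000-2.559j S between n3,n1
  Y(R6) = 0.006993+0.000j S between n2,n0
  Y(C3) = 0.000+0.001328j S between n2,n1
  Y(R7) = 0.03846+0.000j S between n2,n1
  Y(R8) = 0.6452+0.000j S between n3,n0
  Y(R9) = 0.2309+0.000j S between n4,n3
  Y(L3) = 0.000-0.1629j S between n1,n3
  Y(R10) = 0.3546+0.000j S between n1,n3
  V1: constraint V(n2)−V(n4) = 10.8
Assemble and solve the 5×5 MNA system:
  V(n1)=0.2972-0.001898j  V(n2)=10.40+0.8035j  V(n3)=0.2229-0.008556j  V(n4)=-0.4021+0.8035j
  i(V1)=-0.4598-0.05024j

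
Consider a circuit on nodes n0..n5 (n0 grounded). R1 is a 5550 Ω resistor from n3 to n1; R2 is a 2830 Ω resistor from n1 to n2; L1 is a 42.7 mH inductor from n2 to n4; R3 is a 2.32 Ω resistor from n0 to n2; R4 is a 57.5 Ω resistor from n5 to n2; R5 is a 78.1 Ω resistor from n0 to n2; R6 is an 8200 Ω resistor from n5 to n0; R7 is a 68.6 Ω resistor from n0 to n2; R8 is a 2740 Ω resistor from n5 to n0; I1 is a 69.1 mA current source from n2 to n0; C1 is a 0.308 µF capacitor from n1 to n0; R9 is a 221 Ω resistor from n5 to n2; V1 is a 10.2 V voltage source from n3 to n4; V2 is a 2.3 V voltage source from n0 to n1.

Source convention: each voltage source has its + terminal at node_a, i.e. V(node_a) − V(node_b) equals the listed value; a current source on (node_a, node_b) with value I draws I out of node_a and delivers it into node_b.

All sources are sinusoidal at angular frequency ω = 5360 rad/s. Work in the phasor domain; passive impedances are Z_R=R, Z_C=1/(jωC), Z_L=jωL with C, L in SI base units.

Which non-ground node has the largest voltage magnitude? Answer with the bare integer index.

MNA unknowns: 5 node voltages V₁..V_5 plus 2 source currents (V1, V2)
R1: Y=0.0001802+0.000j on G[3,1]
R2: Y=0.0003534+0.000j on G[1,2]
L1: Y=0.000-0.004369j on G[2,4]
R3: Y=0.4310+0.000j on G[0,2]
R4: Y=0.01739+0.000j on G[5,2]
R5: Y=0.01280+0.000j on G[0,2]
R6: Y=0.0001220+0.000j on G[5,0]
R7: Y=0.01458+0.000j on G[0,2]
R8: Y=0.0003650+0.000j on G[5,0]
I1: z[2]−=0.0691, z[0]+=0.0691
C1: Y=0.000+0.001651j on G[1,0]
R9: Y=0.004525+0.000j on G[5,2]
V1: row V3−V4=10.2, i_V1 at 3,4
V2: row V0−V1=2.3, i_V2 at 0,1
solve → V1=-2.300+0.000j, V2=-0.1571+0.0001993j, V3=10.02-0.5079j, V4=-0.1780-0.5079j, V5=-0.1537+0.0001950j
aux → i_V1=-0.002220+9.152e-05j, i_V2=-0.002977-0.003706j

3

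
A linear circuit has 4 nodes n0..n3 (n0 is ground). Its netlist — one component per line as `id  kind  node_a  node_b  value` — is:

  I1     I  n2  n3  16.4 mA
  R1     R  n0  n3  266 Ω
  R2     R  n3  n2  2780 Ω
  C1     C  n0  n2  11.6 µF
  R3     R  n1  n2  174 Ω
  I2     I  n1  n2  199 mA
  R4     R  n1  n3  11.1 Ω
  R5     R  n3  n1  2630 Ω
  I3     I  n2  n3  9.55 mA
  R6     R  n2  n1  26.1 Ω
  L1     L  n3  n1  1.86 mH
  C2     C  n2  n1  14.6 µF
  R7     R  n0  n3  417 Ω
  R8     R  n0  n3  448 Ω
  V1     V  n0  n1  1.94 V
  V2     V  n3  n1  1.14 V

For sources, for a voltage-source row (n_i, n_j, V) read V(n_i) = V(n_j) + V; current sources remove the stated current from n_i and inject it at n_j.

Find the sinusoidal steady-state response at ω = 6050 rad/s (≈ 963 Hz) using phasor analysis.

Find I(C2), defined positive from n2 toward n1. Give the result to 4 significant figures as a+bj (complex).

0.06991+0.09546j A

Element admittances at ω=6050 rad/s:
  I1: injects 0.0164 A into n3 (from n2)
  Y(R1) = 0.003759+0.000j S between n0,n3
  Y(R2) = 0.0003597+0.000j S between n3,n2
  Y(C1) = 0.000+0.07018j S between n0,n2
  Y(R3) = 0.005747+0.000j S between n1,n2
  I2: injects 0.199 A into n2 (from n1)
  Y(R4) = 0.09009+0.000j S between n1,n3
  Y(R5) = 0.0003802+0.000j S between n3,n1
  I3: injects 0.00955 A into n3 (from n2)
  Y(R6) = 0.03831+0.000j S between n2,n1
  Y(L1) = 0.000-0.08887j S between n3,n1
  Y(C2) = 0.000+0.08833j S between n2,n1
  Y(R7) = 0.002398+0.000j S between n0,n3
  Y(R8) = 0.002232+0.000j S between n0,n3
  V1: constraint V(n0)−V(n1) = 1.94
  V2: constraint V(n3)−V(n1) = 1.14
Assemble and solve the 5×5 MNA system:
  V(n1)=-1.940+0.000j  V(n2)=-0.8593-0.7915j  V(n3)=-0.8000+0.000j
  i(V1)=0.04883-0.06030j  i(V2)=-0.07050+0.1010j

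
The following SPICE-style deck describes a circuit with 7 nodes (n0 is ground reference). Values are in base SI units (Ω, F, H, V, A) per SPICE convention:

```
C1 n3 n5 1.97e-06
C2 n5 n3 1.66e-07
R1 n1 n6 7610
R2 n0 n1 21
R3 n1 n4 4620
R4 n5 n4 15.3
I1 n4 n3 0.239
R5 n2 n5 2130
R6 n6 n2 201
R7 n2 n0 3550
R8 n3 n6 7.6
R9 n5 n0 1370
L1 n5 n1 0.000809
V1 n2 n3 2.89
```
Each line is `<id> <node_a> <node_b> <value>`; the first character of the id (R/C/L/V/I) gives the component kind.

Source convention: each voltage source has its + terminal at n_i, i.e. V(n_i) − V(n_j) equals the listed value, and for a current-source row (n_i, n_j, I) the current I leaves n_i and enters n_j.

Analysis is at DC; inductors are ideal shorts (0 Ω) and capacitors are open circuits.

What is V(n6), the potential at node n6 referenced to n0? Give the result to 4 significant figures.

MNA unknowns: 6 node voltages V₁..V_6 plus 2 source currents (L1, V1)
C1: Y=0.000 on G[3,5]
C2: Y=0.000 on G[5,3]
R1: Y=0.0001314 on G[1,6]
R2: Y=0.04762 on G[0,1]
R3: Y=0.0002165 on G[1,4]
R4: Y=0.06536 on G[5,4]
I1: z[4]−=0.239, z[3]+=0.239
R5: Y=0.0004695 on G[2,5]
R6: Y=0.004975 on G[6,2]
R7: Y=0.0002817 on G[2,0]
R8: Y=0.1316 on G[3,6]
R9: Y=0.0007299 on G[5,0]
L1: row V5−V1=0, i_L1 at 5,1
V1: row V2−V3=2.89, i_V1 at 2,3
solve → V1=-1.574, V2=270.2, V3=267.3, V4=-5.219, V5=-1.574, V6=267.1
aux → i_L1=-0.1095, i_V1=-0.2188

267.1 V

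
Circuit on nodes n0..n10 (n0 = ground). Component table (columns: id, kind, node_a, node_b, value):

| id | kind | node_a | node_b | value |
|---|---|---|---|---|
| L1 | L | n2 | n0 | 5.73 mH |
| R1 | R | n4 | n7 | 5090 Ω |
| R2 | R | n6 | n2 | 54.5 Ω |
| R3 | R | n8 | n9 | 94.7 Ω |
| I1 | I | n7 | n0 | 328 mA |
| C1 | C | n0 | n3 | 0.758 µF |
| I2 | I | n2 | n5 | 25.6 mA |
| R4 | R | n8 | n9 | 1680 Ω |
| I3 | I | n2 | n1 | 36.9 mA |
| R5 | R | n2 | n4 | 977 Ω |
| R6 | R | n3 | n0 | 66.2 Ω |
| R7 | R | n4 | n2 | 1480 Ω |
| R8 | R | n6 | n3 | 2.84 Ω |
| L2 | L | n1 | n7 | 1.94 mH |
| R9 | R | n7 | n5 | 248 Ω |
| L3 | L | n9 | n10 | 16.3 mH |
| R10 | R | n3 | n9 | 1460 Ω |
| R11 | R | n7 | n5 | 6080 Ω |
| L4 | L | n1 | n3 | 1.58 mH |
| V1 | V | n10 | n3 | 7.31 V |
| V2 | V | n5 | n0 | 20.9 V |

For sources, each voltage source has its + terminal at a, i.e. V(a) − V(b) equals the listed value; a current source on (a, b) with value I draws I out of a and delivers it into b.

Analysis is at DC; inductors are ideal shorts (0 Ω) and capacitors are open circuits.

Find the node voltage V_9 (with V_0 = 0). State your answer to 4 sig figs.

Element admittances at DC:
  L1: short n2↔n0 (DC inductor)
  Y(R1) = 0.0001965 S between n4,n7
  Y(R2) = 0.01835 S between n6,n2
  Y(R3) = 0.01056 S between n8,n9
  I1: injects 0.328 A into n0 (from n7)
  Y(C1) = 0.000 S between n0,n3
  I2: injects 0.0256 A into n5 (from n2)
  Y(R4) = 0.0005952 S between n8,n9
  I3: injects 0.0369 A into n1 (from n2)
  Y(R5) = 0.001024 S between n2,n4
  Y(R6) = 0.01511 S between n3,n0
  Y(R7) = 0.0006757 S between n4,n2
  Y(R8) = 0.3521 S between n6,n3
  L2: short n1↔n7 (DC inductor)
  Y(R9) = 0.004032 S between n7,n5
  L3: short n9↔n10 (DC inductor)
  Y(R10) = 0.0006849 S between n3,n9
  Y(R11) = 0.0001645 S between n7,n5
  L4: short n1↔n3 (DC inductor)
  V1: constraint V(n10)−V(n3) = 7.31
  V2: constraint V(n5)−V(n0) = 20.9
Assemble and solve the 16×16 MNA system:
  V(n1)=-5.509  V(n2)=0.000  V(n3)=-5.509  V(n4)=-0.5710  V(n5)=20.90  V(n6)=-5.236  V(n7)=-5.509  V(n8)=1.801  V(n9)=1.801  V(n10)=1.801
  i(L1)=-0.1595  i(L2)=0.2162  i(L3)=-0.005007  i(L4)=-0.1793  i(V1)=-0.005007  i(V2)=-0.08523

1.801 V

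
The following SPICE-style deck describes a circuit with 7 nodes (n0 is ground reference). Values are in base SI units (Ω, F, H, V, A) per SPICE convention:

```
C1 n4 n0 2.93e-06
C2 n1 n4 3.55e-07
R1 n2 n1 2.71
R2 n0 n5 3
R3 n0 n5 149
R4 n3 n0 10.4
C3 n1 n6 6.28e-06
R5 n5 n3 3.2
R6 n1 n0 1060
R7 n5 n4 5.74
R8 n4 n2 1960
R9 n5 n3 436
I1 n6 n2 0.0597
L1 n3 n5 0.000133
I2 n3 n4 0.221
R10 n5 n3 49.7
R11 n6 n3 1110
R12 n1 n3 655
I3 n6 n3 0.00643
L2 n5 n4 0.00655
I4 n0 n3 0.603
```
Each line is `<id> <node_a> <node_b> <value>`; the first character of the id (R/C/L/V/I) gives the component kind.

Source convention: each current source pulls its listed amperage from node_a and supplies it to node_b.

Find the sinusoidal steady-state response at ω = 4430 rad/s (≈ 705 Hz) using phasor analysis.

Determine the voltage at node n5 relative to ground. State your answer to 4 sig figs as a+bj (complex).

MNA unknowns: 6 node voltages V₁..V_6
C1: Y=0.000+0.01298j on G[4,0]
C2: Y=0.000+0.001573j on G[1,4]
R1: Y=0.3690+0.000j on G[2,1]
R2: Y=0.3333+0.000j on G[0,5]
R3: Y=0.006711+0.000j on G[0,5]
R4: Y=0.09615+0.000j on G[3,0]
C3: Y=0.000+0.02782j on G[1,6]
R5: Y=0.3125+0.000j on G[5,3]
R6: Y=0.0009434+0.000j on G[1,0]
R7: Y=0.1742+0.000j on G[5,4]
R8: Y=0.0005102+0.000j on G[4,2]
R9: Y=0.002294+0.000j on G[5,3]
I1: z[6]−=0.0597, z[2]+=0.0597
L1: Y=0.000-1.697j on G[3,5]
I2: z[3]−=0.221, z[4]+=0.221
R10: Y=0.02012+0.000j on G[5,3]
R11: Y=0.0009009+0.000j on G[6,3]
R12: Y=0.001527+0.000j on G[1,3]
I3: z[6]−=0.00643, z[3]+=0.00643
L2: Y=0.000-0.03446j on G[5,4]
I4: z[0]−=0.603, z[3]+=0.603
solve → V1=-0.1611+0.5953j, V2=0.004260+0.5944j, V3=1.402+0.03129j, V4=2.617-0.08259j, V5=1.374-0.1104j, V6=-0.2546+2.919j

1.374-0.1104j V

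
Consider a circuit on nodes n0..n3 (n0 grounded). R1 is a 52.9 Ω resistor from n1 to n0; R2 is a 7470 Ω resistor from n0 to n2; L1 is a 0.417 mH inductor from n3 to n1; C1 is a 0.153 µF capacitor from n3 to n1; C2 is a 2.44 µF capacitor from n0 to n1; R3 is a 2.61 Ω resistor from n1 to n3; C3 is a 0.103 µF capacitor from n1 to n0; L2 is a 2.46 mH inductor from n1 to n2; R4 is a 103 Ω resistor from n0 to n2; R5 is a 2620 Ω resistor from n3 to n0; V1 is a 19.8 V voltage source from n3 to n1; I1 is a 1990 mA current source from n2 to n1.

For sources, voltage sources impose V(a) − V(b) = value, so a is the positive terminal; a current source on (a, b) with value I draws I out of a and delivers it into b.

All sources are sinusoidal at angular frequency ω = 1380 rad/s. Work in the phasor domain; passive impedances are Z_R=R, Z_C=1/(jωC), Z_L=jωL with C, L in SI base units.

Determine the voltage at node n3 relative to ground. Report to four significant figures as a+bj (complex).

19.87+2.274j V

Element admittances at ω=1380 rad/s:
  Y(R1) = 0.01890+0.000j S between n1,n0
  Y(R2) = 0.0001339+0.000j S between n0,n2
  Y(L1) = 0.000-1.738j S between n3,n1
  Y(C1) = 0.000+0.0002111j S between n3,n1
  Y(C2) = 0.000+0.003367j S between n0,n1
  Y(R3) = 0.3831+0.000j S between n1,n3
  Y(C3) = 0.000+0.0001421j S between n1,n0
  Y(L2) = 0.000-0.2946j S between n1,n2
  Y(R4) = 0.009709+0.000j S between n0,n2
  Y(R5) = 0.0003817+0.000j S between n3,n0
  V1: constraint V(n3)−V(n1) = 19.8
  I1: injects 1.99 A into n1 (from n2)
Assemble and solve the 4×4 MNA system:
  V(n1)=0.06509+2.274j  V(n2)=-0.08456-4.479j  V(n3)=19.87+2.274j
  i(V1)=-7.594+34.40j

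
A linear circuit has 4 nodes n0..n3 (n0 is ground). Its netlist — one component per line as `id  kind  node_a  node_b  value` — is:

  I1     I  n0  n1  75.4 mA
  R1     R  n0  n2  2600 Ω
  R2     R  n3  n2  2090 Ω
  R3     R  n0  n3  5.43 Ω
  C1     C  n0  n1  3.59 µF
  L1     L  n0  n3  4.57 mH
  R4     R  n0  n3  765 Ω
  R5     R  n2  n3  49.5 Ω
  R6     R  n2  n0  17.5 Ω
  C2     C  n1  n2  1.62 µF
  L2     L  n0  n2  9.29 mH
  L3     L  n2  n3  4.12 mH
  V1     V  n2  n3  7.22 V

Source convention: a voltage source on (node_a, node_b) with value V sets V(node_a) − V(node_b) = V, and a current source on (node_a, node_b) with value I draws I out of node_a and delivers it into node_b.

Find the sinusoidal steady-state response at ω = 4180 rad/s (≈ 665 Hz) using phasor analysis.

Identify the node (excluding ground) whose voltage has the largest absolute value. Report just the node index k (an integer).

Element admittances at ω=4180 rad/s:
  I1: injects 0.0754 A into n1 (from n0)
  Y(R1) = 0.0003846+0.000j S between n0,n2
  Y(R2) = 0.0004785+0.000j S between n3,n2
  Y(R3) = 0.1842+0.000j S between n0,n3
  Y(C1) = 0.000+0.01501j S between n0,n1
  Y(L1) = 0.000-0.05235j S between n0,n3
  Y(R4) = 0.001307+0.000j S between n0,n3
  Y(R5) = 0.02020+0.000j S between n2,n3
  Y(R6) = 0.05714+0.000j S between n2,n0
  Y(C2) = 0.000+0.006772j S between n1,n2
  Y(L2) = 0.000-0.02575j S between n0,n2
  Y(L3) = 0.000-0.05807j S between n2,n3
  V1: constraint V(n2)−V(n3) = 7.22
Assemble and solve the 4×4 MNA system:
  V(n1)=1.732-3.423j  V(n2)=5.569+0.1275j  V(n3)=-1.651+0.1275j
  i(V1)=-0.4489+0.5293j

2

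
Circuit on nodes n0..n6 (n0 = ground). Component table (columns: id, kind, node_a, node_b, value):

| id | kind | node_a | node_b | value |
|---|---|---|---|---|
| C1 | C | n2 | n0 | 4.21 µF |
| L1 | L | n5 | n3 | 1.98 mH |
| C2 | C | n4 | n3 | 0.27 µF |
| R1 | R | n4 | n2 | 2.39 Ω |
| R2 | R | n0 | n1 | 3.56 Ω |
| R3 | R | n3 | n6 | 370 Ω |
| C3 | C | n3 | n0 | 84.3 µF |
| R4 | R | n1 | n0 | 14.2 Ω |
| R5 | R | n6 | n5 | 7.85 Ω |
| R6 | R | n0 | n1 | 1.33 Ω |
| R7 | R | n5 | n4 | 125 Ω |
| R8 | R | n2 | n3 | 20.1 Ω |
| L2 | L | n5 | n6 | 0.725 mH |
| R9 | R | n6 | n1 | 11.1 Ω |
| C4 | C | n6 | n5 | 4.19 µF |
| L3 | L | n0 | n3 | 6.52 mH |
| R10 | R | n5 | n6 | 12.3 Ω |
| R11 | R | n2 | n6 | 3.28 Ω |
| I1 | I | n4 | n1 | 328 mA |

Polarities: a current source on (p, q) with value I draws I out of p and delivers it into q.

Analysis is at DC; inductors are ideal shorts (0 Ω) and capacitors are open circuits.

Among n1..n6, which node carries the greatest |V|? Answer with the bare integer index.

4

MNA unknowns: 6 node voltages V₁..V_6 plus 3 source currents (L1, L2, L3)
C1: Y=0.000 on G[2,0]
L1: row V5−V3=0, i_L1 at 5,3
C2: Y=0.000 on G[4,3]
R1: Y=0.4184 on G[4,2]
R2: Y=0.2809 on G[0,1]
R3: Y=0.002703 on G[3,6]
C3: Y=0.000 on G[3,0]
R4: Y=0.07042 on G[1,0]
R5: Y=0.1274 on G[6,5]
R6: Y=0.7519 on G[0,1]
R7: Y=0.008000 on G[5,4]
R8: Y=0.04975 on G[2,3]
L2: row V5−V6=0, i_L2 at 5,6
R9: Y=0.09009 on G[6,1]
C4: Y=0.000 on G[6,5]
L3: row V0−V3=0, i_L3 at 0,3
R10: Y=0.08130 on G[5,6]
R11: Y=0.3049 on G[2,6]
I1: z[4]−=0.328, z[1]+=0.328
solve → V1=0.2749, V2=-0.8879, V3=0.000, V4=-1.640, V5=0.000, V6=0.000
aux → i_L1=-0.2591, i_L2=0.2459, i_L3=0.3032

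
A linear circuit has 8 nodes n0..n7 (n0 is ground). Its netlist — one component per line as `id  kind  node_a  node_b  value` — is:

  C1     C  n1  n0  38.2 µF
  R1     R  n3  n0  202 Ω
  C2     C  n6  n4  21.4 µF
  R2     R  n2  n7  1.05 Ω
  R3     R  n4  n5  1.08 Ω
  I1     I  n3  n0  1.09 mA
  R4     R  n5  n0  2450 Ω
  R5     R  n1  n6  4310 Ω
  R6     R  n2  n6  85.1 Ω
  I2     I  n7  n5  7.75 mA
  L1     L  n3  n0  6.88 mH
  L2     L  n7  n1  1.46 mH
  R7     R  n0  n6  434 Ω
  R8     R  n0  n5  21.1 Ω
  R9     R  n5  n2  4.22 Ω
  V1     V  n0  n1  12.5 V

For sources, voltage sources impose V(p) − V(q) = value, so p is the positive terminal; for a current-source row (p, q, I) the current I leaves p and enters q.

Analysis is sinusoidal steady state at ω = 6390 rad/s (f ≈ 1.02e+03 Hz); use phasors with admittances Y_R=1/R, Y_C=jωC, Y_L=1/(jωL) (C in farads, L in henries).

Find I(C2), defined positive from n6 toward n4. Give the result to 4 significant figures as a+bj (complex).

Element admittances at ω=6390 rad/s:
  Y(C1) = 0.000+0.2441j S between n1,n0
  Y(R1) = 0.004950+0.000j S between n3,n0
  Y(C2) = 0.000+0.1367j S between n6,n4
  Y(R2) = 0.9524+0.000j S between n2,n7
  Y(R3) = 0.9259+0.000j S between n4,n5
  I1: injects 0.00109 A into n0 (from n3)
  Y(R4) = 0.0004082+0.000j S between n5,n0
  Y(R5) = 0.0002320+0.000j S between n1,n6
  Y(R6) = 0.01175+0.000j S between n2,n6
  I2: injects 0.00775 A into n5 (from n7)
  Y(L1) = 0.000-0.02275j S between n3,n0
  Y(L2) = 0.000-0.1072j S between n7,n1
  Y(R7) = 0.002304+0.000j S between n0,n6
  Y(R8) = 0.04739+0.000j S between n0,n5
  Y(R9) = 0.2370+0.000j S between n5,n2
  V1: constraint V(n0)−V(n1) = 12.5
Assemble and solve the 8×8 MNA system:
  V(n1)=-12.50+0.000j  V(n2)=-10.51+3.899j  V(n3)=-0.009958-0.04575j  V(n4)=-8.727+3.242j  V(n5)=-8.725+3.242j  V(n6)=-8.732+3.254j  V(n7)=-10.98+4.071j
  i(V1)=-0.4372-2.889j

-0.001661-0.0006675j A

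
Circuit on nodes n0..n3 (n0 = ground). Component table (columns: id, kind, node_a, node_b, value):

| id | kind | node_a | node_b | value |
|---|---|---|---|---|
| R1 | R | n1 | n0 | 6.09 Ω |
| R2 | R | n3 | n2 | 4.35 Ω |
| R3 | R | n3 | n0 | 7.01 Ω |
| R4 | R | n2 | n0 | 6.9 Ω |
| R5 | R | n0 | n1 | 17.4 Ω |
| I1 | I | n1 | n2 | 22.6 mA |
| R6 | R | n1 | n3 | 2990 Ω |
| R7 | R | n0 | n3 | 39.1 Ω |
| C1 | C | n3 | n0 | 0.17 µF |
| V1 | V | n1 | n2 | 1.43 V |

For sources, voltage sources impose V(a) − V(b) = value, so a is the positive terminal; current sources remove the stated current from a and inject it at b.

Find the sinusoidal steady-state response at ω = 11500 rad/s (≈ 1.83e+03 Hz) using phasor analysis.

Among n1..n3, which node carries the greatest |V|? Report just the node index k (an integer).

MNA unknowns: 3 node voltages V₁..V_3 plus 1 source current (V1)
R1: Y=0.1642+0.000j on G[1,0]
R2: Y=0.2299+0.000j on G[3,2]
R3: Y=0.1427+0.000j on G[3,0]
R4: Y=0.1449+0.000j on G[2,0]
R5: Y=0.05747+0.000j on G[0,1]
I1: z[1]−=0.0226, z[2]+=0.0226
R6: Y=0.0003344+0.000j on G[1,3]
R7: Y=0.02558+0.000j on G[0,3]
C1: Y=0.000+0.001955j on G[3,0]
V1: row V1−V2=1.43, i_V1 at 1,2
solve → V1=0.7461+0.0009594j, V2=-0.6839+0.0009594j, V3=-0.3939+0.002487j
aux → i_V1=-0.1884-0.0002122j

1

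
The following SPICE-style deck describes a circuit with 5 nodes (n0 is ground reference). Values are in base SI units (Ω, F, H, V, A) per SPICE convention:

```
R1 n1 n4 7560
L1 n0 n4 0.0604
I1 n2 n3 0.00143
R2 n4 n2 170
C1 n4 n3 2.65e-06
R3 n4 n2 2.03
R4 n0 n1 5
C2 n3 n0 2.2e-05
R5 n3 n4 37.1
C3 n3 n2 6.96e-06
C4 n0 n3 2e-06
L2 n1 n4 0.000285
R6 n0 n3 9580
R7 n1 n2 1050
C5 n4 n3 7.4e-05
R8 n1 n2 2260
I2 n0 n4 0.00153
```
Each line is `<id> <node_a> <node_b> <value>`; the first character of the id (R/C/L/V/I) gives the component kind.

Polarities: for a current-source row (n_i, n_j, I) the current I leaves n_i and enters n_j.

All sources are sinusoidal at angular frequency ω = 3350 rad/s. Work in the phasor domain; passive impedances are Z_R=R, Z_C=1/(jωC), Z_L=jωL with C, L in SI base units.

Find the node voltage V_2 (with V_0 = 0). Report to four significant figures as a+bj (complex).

Element admittances at ω=3350 rad/s:
  Y(R1) = 0.0001323+0.000j S between n1,n4
  Y(L1) = 0.000-0.004942j S between n0,n4
  I1: injects 0.00143 A into n3 (from n2)
  Y(R2) = 0.005882+0.000j S between n4,n2
  Y(C1) = 0.000+0.008877j S between n4,n3
  Y(R3) = 0.4926+0.000j S between n4,n2
  Y(R4) = 0.2000+0.000j S between n0,n1
  Y(C2) = 0.000+0.07370j S between n3,n0
  Y(R5) = 0.02695+0.000j S between n3,n4
  Y(C3) = 0.000+0.02332j S between n3,n2
  Y(C4) = 0.000+0.006700j S between n0,n3
  Y(L2) = 0.000-1.047j S between n1,n4
  Y(R6) = 0.0001044+0.000j S between n0,n3
  Y(R7) = 0.0009524+0.000j S between n1,n2
  Y(C5) = 0.000+0.2479j S between n4,n3
  Y(R8) = 0.0004425+0.000j S between n1,n2
  I2: injects 0.00153 A into n4 (from n0)
Assemble and solve the 4×4 MNA system:
  V(n1)=0.005814-0.001818j  V(n2)=0.003487-0.0006419j  V(n3)=0.004908-0.004603j  V(n4)=0.006163-0.0007052j

0.003487-0.0006419j V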